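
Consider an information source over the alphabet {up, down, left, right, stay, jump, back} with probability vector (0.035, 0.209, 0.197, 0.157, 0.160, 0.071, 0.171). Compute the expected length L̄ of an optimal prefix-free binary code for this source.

Repeatedly combine the two least-probable nodes; the expected code length is the sum of the merged weights.
merge 7/200 + 71/1000 → 53/500
merge 53/500 + 157/1000 → 263/1000
merge 4/25 + 171/1000 → 331/1000
merge 197/1000 + 209/1000 → 203/500
merge 263/1000 + 331/1000 → 297/500
merge 203/500 + 297/500 → 1
L = 53/500 + 263/1000 + 331/1000 + 203/500 + 297/500 + 1 = 27/10 = 2.7 bits/symbol.

2.7 bits/symbol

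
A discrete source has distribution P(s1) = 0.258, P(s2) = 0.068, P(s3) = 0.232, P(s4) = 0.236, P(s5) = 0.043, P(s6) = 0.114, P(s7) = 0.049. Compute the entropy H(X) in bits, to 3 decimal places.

2.514 bits

H = −Σ pᵢ log₂ pᵢ.
−0.258·log₂(0.258) = 0.5043
−0.068·log₂(0.068) = 0.2637
−0.232·log₂(0.232) = 0.4890
−0.236·log₂(0.236) = 0.4916
−0.043·log₂(0.043) = 0.1952
−0.114·log₂(0.114) = 0.3571
−0.049·log₂(0.049) = 0.2132
Sum ≈ 2.5142 → 2.514 bits.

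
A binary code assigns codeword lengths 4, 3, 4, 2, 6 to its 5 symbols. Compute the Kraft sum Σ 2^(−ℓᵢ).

With common denominator 2^6 = 64: Σ 2^(−ℓᵢ) = 4/64 + 8/64 + 4/64 + 16/64 + 1/64 = 33/64 = 0.515625.

0.515625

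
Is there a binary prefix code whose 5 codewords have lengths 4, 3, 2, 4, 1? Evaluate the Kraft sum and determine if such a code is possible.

With common denominator 2^4 = 16: Σ 2^(−ℓᵢ) = 1/16 + 2/16 + 4/16 + 1/16 + 8/16 = 16/16 = 1.
Kraft's inequality requires Σ ≤ 1; here Σ = 1 ≤ 1, so such a prefix code exists.

1; yes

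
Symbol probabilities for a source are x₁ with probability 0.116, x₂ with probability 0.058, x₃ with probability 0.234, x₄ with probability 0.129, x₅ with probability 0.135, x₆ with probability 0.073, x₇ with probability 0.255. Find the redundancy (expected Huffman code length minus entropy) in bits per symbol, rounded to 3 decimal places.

0.003 bits

Entropy H = −Σ p log₂ p ≈ 2.6386 bits.
Huffman merges: 29/500+73/1000→131/1000; 29/250+129/1000→49/200; 131/1000+27/200→133/500; 117/500+49/200→479/1000; 51/200+133/500→521/1000; 479/1000+521/1000→1. L = 1321/500 ≈ 2.6420.
L − H = 2.6420 − 2.6386 = 0.003 bits.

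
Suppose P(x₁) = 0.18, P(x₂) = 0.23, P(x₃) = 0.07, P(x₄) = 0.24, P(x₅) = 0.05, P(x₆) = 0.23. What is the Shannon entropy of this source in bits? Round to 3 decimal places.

H = −Σ pᵢ log₂ pᵢ.
−0.18·log₂(0.18) = 0.4453
−0.23·log₂(0.23) = 0.4877
−0.07·log₂(0.07) = 0.2686
−0.24·log₂(0.24) = 0.4941
−0.05·log₂(0.05) = 0.2161
−0.23·log₂(0.23) = 0.4877
Sum ≈ 2.3994 → 2.399 bits.

2.399 bits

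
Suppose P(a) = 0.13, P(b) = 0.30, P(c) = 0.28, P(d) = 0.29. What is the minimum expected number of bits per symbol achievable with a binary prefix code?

2 bits/symbol

Repeatedly combine the two least-probable nodes; the expected code length is the sum of the merged weights.
merge 13/100 + 7/25 → 41/100
merge 29/100 + 3/10 → 59/100
merge 41/100 + 59/100 → 1
L = 41/100 + 59/100 + 1 = 2 bits/symbol.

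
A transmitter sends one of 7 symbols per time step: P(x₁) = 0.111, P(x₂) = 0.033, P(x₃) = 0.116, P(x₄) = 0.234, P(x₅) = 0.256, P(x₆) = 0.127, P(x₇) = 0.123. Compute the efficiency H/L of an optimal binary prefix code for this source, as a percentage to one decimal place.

Entropy H = −Σ p log₂ p ≈ 2.6185 bits.
Huffman merges: 33/1000+111/1000→18/125; 29/250+123/1000→239/1000; 127/1000+18/125→271/1000; 117/500+239/1000→473/1000; 32/125+271/1000→527/1000; 473/1000+527/1000→1. L = 1327/500 ≈ 2.6540.
Efficiency = H/L = 2.6185/2.6540 = 98.7%.

98.7%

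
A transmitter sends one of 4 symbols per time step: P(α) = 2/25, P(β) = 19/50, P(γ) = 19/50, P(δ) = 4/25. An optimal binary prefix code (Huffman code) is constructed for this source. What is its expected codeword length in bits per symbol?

1.86 bits/symbol

Repeatedly combine the two least-probable nodes; the expected code length is the sum of the merged weights.
merge 2/25 + 4/25 → 6/25
merge 6/25 + 19/50 → 31/50
merge 19/50 + 31/50 → 1
L = 6/25 + 31/50 + 1 = 93/50 = 1.86 bits/symbol.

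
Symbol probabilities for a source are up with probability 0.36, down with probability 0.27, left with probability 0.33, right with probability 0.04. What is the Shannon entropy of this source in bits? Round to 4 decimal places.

H = −Σ pᵢ log₂ pᵢ.
−0.36·log₂(0.36) = 0.5306
−0.27·log₂(0.27) = 0.5100
−0.33·log₂(0.33) = 0.5278
−0.04·log₂(0.04) = 0.1858
Sum ≈ 1.7542 → 1.7542 bits.

1.7542 bits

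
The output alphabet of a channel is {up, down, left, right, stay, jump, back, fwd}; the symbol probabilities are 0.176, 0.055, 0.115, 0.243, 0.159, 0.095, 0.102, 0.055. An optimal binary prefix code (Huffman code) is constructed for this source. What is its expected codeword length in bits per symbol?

2.867 bits/symbol

Repeatedly combine the two least-probable nodes; the expected code length is the sum of the merged weights.
merge 11/200 + 11/200 → 11/100
merge 19/200 + 51/500 → 197/1000
merge 11/100 + 23/200 → 9/40
merge 159/1000 + 22/125 → 67/200
merge 197/1000 + 9/40 → 211/500
merge 243/1000 + 67/200 → 289/500
merge 211/500 + 289/500 → 1
L = 11/100 + 197/1000 + 9/40 + 67/200 + 211/500 + 289/500 + 1 = 2867/1000 = 2.867 bits/symbol.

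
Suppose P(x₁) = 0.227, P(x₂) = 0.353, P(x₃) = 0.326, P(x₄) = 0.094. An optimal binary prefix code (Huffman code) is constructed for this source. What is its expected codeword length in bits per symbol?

1.968 bits/symbol

Repeatedly combine the two least-probable nodes; the expected code length is the sum of the merged weights.
merge 47/500 + 227/1000 → 321/1000
merge 321/1000 + 163/500 → 647/1000
merge 353/1000 + 647/1000 → 1
L = 321/1000 + 647/1000 + 1 = 246/125 = 1.968 bits/symbol.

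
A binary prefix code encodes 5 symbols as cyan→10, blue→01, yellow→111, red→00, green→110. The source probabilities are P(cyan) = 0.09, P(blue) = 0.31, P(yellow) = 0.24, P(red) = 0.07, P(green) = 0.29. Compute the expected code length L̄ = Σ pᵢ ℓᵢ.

2.53 bits/symbol

L̄ = Σ pᵢ·ℓᵢ = 0.09·2 + 0.31·2 + 0.24·3 + 0.07·2 + 0.29·3 = 2.53 bits/symbol.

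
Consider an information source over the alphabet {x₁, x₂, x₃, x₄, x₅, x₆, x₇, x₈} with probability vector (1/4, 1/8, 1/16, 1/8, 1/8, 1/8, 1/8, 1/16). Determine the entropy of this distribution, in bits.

Each probability is a power of 1/2, so log₂(1/p) is an integer.
H = Σ p·log₂(1/p) = 1/4·2 + 1/8·3 + 1/16·4 + 1/8·3 + 1/8·3 + 1/8·3 + 1/8·3 + 1/16·4 = 2.875 bits.

2.875 bits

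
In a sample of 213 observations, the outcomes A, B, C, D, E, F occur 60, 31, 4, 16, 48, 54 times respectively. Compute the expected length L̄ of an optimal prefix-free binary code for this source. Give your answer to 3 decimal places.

2.333 bits/symbol

Probabilities are the counts divided by 213.
Repeatedly combine the two least-probable nodes; the expected code length is the sum of the merged weights.
merge 4/213 + 16/213 → 20/213
merge 20/213 + 31/213 → 17/71
merge 16/71 + 17/71 → 33/71
merge 18/71 + 20/71 → 38/71
merge 33/71 + 38/71 → 1
L = 20/213 + 17/71 + 33/71 + 38/71 + 1 = 7/3 ≈ 2.333 bits/symbol.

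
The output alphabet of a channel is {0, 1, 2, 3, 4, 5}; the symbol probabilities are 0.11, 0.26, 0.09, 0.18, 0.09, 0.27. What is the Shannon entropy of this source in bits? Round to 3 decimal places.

2.436 bits

H = −Σ pᵢ log₂ pᵢ.
−0.11·log₂(0.11) = 0.3503
−0.26·log₂(0.26) = 0.5053
−0.09·log₂(0.09) = 0.3127
−0.18·log₂(0.18) = 0.4453
−0.09·log₂(0.09) = 0.3127
−0.27·log₂(0.27) = 0.5100
Sum ≈ 2.4362 → 2.436 bits.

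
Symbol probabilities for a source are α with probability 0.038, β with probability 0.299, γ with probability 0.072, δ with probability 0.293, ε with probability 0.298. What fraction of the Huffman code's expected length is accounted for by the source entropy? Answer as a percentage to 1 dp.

Entropy H = −Σ p log₂ p ≈ 2.0128 bits.
Huffman merges: 19/500+9/125→11/100; 11/100+293/1000→403/1000; 149/500+299/1000→597/1000; 403/1000+597/1000→1. L = 211/100 ≈ 2.1100.
Efficiency = H/L = 2.0128/2.1100 = 95.4%.

95.4%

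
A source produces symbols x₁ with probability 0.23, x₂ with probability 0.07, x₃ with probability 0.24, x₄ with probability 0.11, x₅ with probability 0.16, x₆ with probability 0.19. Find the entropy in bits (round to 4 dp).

2.4789 bits

H = −Σ pᵢ log₂ pᵢ.
−0.23·log₂(0.23) = 0.4877
−0.07·log₂(0.07) = 0.2686
−0.24·log₂(0.24) = 0.4941
−0.11·log₂(0.11) = 0.3503
−0.16·log₂(0.16) = 0.4230
−0.19·log₂(0.19) = 0.4552
Sum ≈ 2.4789 → 2.4789 bits.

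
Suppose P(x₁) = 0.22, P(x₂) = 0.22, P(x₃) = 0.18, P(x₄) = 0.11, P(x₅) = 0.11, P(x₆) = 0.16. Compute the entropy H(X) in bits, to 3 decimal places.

2.530 bits

H = −Σ pᵢ log₂ pᵢ.
−0.22·log₂(0.22) = 0.4806
−0.22·log₂(0.22) = 0.4806
−0.18·log₂(0.18) = 0.4453
−0.11·log₂(0.11) = 0.3503
−0.11·log₂(0.11) = 0.3503
−0.16·log₂(0.16) = 0.4230
Sum ≈ 2.5300 → 2.530 bits.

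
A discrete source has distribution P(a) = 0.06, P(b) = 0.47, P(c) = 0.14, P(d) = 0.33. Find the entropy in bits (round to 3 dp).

1.680 bits

H = −Σ pᵢ log₂ pᵢ.
−0.06·log₂(0.06) = 0.2435
−0.47·log₂(0.47) = 0.5120
−0.14·log₂(0.14) = 0.3971
−0.33·log₂(0.33) = 0.5278
Sum ≈ 1.6804 → 1.680 bits.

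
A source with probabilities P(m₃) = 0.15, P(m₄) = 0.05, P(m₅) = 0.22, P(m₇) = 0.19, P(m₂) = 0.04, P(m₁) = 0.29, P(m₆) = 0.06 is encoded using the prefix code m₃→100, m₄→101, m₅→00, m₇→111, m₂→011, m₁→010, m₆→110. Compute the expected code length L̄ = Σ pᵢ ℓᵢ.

2.78 bits/symbol

L̄ = Σ pᵢ·ℓᵢ = 0.15·3 + 0.05·3 + 0.22·2 + 0.19·3 + 0.04·3 + 0.29·3 + 0.06·3 = 2.78 bits/symbol.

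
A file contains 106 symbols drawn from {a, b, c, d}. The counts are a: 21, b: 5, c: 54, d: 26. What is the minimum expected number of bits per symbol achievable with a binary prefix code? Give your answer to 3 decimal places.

1.736 bits/symbol

Probabilities are the counts divided by 106.
Repeatedly combine the two least-probable nodes; the expected code length is the sum of the merged weights.
merge 5/106 + 21/106 → 13/53
merge 13/53 + 13/53 → 26/53
merge 26/53 + 27/53 → 1
L = 13/53 + 26/53 + 1 = 92/53 ≈ 1.736 bits/symbol.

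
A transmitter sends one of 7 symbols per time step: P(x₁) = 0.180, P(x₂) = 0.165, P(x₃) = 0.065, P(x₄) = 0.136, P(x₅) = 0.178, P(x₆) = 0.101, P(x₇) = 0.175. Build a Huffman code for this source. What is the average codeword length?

2.808 bits/symbol

Repeatedly combine the two least-probable nodes; the expected code length is the sum of the merged weights.
merge 13/200 + 101/1000 → 83/500
merge 17/125 + 33/200 → 301/1000
merge 83/500 + 7/40 → 341/1000
merge 89/500 + 9/50 → 179/500
merge 301/1000 + 341/1000 → 321/500
merge 179/500 + 321/500 → 1
L = 83/500 + 301/1000 + 341/1000 + 179/500 + 321/500 + 1 = 351/125 = 2.808 bits/symbol.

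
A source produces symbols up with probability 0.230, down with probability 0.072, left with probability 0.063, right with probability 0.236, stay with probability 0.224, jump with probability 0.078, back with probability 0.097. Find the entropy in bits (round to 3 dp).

H = −Σ pᵢ log₂ pᵢ.
−0.230·log₂(0.230) = 0.4877
−0.072·log₂(0.072) = 0.2733
−0.063·log₂(0.063) = 0.2513
−0.236·log₂(0.236) = 0.4916
−0.224·log₂(0.224) = 0.4835
−0.078·log₂(0.078) = 0.2871
−0.097·log₂(0.097) = 0.3265
Sum ≈ 2.6009 → 2.601 bits.

2.601 bits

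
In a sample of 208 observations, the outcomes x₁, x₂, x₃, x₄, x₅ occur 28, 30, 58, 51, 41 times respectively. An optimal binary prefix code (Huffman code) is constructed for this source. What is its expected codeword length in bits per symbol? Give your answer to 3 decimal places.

Probabilities are the counts divided by 208.
Repeatedly combine the two least-probable nodes; the expected code length is the sum of the merged weights.
merge 7/52 + 15/104 → 29/104
merge 41/208 + 51/208 → 23/52
merge 29/104 + 29/104 → 29/52
merge 23/52 + 29/52 → 1
L = 29/104 + 23/52 + 29/52 + 1 = 237/104 ≈ 2.279 bits/symbol.

2.279 bits/symbol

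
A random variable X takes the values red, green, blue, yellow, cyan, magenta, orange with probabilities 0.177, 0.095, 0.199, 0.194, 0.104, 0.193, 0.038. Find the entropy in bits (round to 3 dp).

2.664 bits

H = −Σ pᵢ log₂ pᵢ.
−0.177·log₂(0.177) = 0.4422
−0.095·log₂(0.095) = 0.3226
−0.199·log₂(0.199) = 0.4635
−0.194·log₂(0.194) = 0.4590
−0.104·log₂(0.104) = 0.3396
−0.193·log₂(0.193) = 0.4581
−0.038·log₂(0.038) = 0.1793
Sum ≈ 2.6642 → 2.664 bits.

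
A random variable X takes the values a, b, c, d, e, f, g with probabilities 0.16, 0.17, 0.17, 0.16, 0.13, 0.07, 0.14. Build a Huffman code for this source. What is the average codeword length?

2.83 bits/symbol

Repeatedly combine the two least-probable nodes; the expected code length is the sum of the merged weights.
merge 7/100 + 13/100 → 1/5
merge 7/50 + 4/25 → 3/10
merge 4/25 + 17/100 → 33/100
merge 17/100 + 1/5 → 37/100
merge 3/10 + 33/100 → 63/100
merge 37/100 + 63/100 → 1
L = 1/5 + 3/10 + 33/100 + 37/100 + 63/100 + 1 = 283/100 = 2.83 bits/symbol.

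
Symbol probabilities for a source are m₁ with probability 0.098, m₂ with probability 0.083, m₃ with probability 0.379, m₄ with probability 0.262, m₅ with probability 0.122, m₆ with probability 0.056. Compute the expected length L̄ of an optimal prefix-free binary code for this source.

2.339 bits/symbol

Repeatedly combine the two least-probable nodes; the expected code length is the sum of the merged weights.
merge 7/125 + 83/1000 → 139/1000
merge 49/500 + 61/500 → 11/50
merge 139/1000 + 11/50 → 359/1000
merge 131/500 + 359/1000 → 621/1000
merge 379/1000 + 621/1000 → 1
L = 139/1000 + 11/50 + 359/1000 + 621/1000 + 1 = 2339/1000 = 2.339 bits/symbol.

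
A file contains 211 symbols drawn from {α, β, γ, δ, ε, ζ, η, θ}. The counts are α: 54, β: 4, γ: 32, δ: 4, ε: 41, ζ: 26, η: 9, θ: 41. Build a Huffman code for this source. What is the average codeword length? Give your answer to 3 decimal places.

Probabilities are the counts divided by 211.
Repeatedly combine the two least-probable nodes; the expected code length is the sum of the merged weights.
merge 4/211 + 4/211 → 8/211
merge 8/211 + 9/211 → 17/211
merge 17/211 + 26/211 → 43/211
merge 32/211 + 41/211 → 73/211
merge 41/211 + 43/211 → 84/211
merge 54/211 + 73/211 → 127/211
merge 84/211 + 127/211 → 1
L = 8/211 + 17/211 + 43/211 + 73/211 + 84/211 + 127/211 + 1 = 563/211 ≈ 2.668 bits/symbol.

2.668 bits/symbol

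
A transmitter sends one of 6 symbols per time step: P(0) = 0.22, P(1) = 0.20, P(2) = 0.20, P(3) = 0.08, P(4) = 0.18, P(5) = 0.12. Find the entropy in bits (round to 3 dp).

H = −Σ pᵢ log₂ pᵢ.
−0.22·log₂(0.22) = 0.4806
−0.20·log₂(0.20) = 0.4644
−0.20·log₂(0.20) = 0.4644
−0.08·log₂(0.08) = 0.2915
−0.18·log₂(0.18) = 0.4453
−0.12·log₂(0.12) = 0.3671
Sum ≈ 2.5132 → 2.513 bits.

2.513 bits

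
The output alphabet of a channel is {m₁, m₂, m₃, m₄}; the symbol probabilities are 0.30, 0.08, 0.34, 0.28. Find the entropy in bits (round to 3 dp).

H = −Σ pᵢ log₂ pᵢ.
−0.30·log₂(0.30) = 0.5211
−0.08·log₂(0.08) = 0.2915
−0.34·log₂(0.34) = 0.5292
−0.28·log₂(0.28) = 0.5142
Sum ≈ 1.8560 → 1.856 bits.

1.856 bits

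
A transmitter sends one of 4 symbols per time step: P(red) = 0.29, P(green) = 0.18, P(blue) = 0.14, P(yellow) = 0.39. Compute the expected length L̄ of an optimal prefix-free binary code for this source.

1.93 bits/symbol

Repeatedly combine the two least-probable nodes; the expected code length is the sum of the merged weights.
merge 7/50 + 9/50 → 8/25
merge 29/100 + 8/25 → 61/100
merge 39/100 + 61/100 → 1
L = 8/25 + 61/100 + 1 = 193/100 = 1.93 bits/symbol.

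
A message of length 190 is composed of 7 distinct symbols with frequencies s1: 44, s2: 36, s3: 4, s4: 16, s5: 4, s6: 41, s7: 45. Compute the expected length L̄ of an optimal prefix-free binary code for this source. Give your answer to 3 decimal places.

2.484 bits/symbol

Probabilities are the counts divided by 190.
Repeatedly combine the two least-probable nodes; the expected code length is the sum of the merged weights.
merge 2/95 + 2/95 → 4/95
merge 4/95 + 8/95 → 12/95
merge 12/95 + 18/95 → 6/19
merge 41/190 + 22/95 → 17/38
merge 9/38 + 6/19 → 21/38
merge 17/38 + 21/38 → 1
L = 4/95 + 12/95 + 6/19 + 17/38 + 21/38 + 1 = 236/95 ≈ 2.484 bits/symbol.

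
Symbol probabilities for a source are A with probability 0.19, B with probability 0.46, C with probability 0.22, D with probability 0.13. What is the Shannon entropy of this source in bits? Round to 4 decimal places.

1.8338 bits

H = −Σ pᵢ log₂ pᵢ.
−0.19·log₂(0.19) = 0.4552
−0.46·log₂(0.46) = 0.5153
−0.22·log₂(0.22) = 0.4806
−0.13·log₂(0.13) = 0.3826
Sum ≈ 1.8338 → 1.8338 bits.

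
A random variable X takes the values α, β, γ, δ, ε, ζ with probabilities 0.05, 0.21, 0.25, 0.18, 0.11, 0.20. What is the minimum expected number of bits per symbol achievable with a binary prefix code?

Repeatedly combine the two least-probable nodes; the expected code length is the sum of the merged weights.
merge 1/20 + 11/100 → 4/25
merge 4/25 + 9/50 → 17/50
merge 1/5 + 21/100 → 41/100
merge 1/4 + 17/50 → 59/100
merge 41/100 + 59/100 → 1
L = 4/25 + 17/50 + 41/100 + 59/100 + 1 = 5/2 = 2.5 bits/symbol.

2.5 bits/symbol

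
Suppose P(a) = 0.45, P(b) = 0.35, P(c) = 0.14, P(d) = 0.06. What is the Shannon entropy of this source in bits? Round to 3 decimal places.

H = −Σ pᵢ log₂ pᵢ.
−0.45·log₂(0.45) = 0.5184
−0.35·log₂(0.35) = 0.5301
−0.14·log₂(0.14) = 0.3971
−0.06·log₂(0.06) = 0.2435
Sum ≈ 1.6891 → 1.689 bits.

1.689 bits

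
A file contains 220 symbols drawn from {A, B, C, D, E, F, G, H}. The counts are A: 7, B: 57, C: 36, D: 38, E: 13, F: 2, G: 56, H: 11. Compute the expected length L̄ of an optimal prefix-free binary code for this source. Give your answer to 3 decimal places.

Probabilities are the counts divided by 220.
Repeatedly combine the two least-probable nodes; the expected code length is the sum of the merged weights.
merge 1/110 + 7/220 → 9/220
merge 9/220 + 1/20 → 1/11
merge 13/220 + 1/11 → 3/20
merge 3/20 + 9/55 → 69/220
merge 19/110 + 14/55 → 47/110
merge 57/220 + 69/220 → 63/110
merge 47/110 + 63/110 → 1
L = 9/220 + 1/11 + 3/20 + 69/220 + 47/110 + 63/110 + 1 = 571/220 ≈ 2.595 bits/symbol.

2.595 bits/symbol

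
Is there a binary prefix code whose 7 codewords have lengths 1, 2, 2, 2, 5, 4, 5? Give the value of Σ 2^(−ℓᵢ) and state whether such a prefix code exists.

With common denominator 2^5 = 32: Σ 2^(−ℓᵢ) = 16/32 + 8/32 + 8/32 + 8/32 + 1/32 + 2/32 + 1/32 = 44/32 = 1.375.
Kraft's inequality requires Σ ≤ 1; here Σ = 1.375 > 1, so no such prefix code exists.

1.375; no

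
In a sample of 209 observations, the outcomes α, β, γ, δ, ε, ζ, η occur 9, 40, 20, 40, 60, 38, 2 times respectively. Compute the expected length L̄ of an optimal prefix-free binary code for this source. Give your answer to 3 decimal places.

2.531 bits/symbol

Probabilities are the counts divided by 209.
Repeatedly combine the two least-probable nodes; the expected code length is the sum of the merged weights.
merge 2/209 + 9/209 → 1/19
merge 1/19 + 20/209 → 31/209
merge 31/209 + 2/11 → 69/209
merge 40/209 + 40/209 → 80/209
merge 60/209 + 69/209 → 129/209
merge 80/209 + 129/209 → 1
L = 1/19 + 31/209 + 69/209 + 80/209 + 129/209 + 1 = 529/209 ≈ 2.531 bits/symbol.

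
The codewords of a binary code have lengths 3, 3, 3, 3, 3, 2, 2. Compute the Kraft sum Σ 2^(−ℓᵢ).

1.125

With common denominator 2^3 = 8: Σ 2^(−ℓᵢ) = 1/8 + 1/8 + 1/8 + 1/8 + 1/8 + 2/8 + 2/8 = 9/8 = 1.125.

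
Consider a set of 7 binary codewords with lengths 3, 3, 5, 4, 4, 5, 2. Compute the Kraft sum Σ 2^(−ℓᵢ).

0.6875

With common denominator 2^5 = 32: Σ 2^(−ℓᵢ) = 4/32 + 4/32 + 1/32 + 2/32 + 2/32 + 1/32 + 8/32 = 22/32 = 0.6875.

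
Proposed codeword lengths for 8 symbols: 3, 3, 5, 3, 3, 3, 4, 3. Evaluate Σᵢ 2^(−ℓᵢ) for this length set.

0.84375

With common denominator 2^5 = 32: Σ 2^(−ℓᵢ) = 4/32 + 4/32 + 1/32 + 4/32 + 4/32 + 4/32 + 2/32 + 4/32 = 27/32 = 0.84375.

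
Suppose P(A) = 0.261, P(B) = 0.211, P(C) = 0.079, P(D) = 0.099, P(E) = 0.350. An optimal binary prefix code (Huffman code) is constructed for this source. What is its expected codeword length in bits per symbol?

2.178 bits/symbol

Repeatedly combine the two least-probable nodes; the expected code length is the sum of the merged weights.
merge 79/1000 + 99/1000 → 89/500
merge 89/500 + 211/1000 → 389/1000
merge 261/1000 + 7/20 → 611/1000
merge 389/1000 + 611/1000 → 1
L = 89/500 + 389/1000 + 611/1000 + 1 = 1089/500 = 2.178 bits/symbol.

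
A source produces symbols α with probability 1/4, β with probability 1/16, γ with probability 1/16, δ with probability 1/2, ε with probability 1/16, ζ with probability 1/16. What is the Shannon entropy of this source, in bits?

2 bits

Each probability is a power of 1/2, so log₂(1/p) is an integer.
H = Σ p·log₂(1/p) = 1/4·2 + 1/16·4 + 1/16·4 + 1/2·1 + 1/16·4 + 1/16·4 = 2 bits.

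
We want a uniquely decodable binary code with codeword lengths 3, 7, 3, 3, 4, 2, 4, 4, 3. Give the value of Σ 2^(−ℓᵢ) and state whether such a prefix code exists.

0.9453125; yes

With common denominator 2^7 = 128: Σ 2^(−ℓᵢ) = 16/128 + 1/128 + 16/128 + 16/128 + 8/128 + 32/128 + 8/128 + 8/128 + 16/128 = 121/128 = 0.9453125.
Kraft's inequality requires Σ ≤ 1; here Σ = 0.9453125 ≤ 1, so such a prefix code exists.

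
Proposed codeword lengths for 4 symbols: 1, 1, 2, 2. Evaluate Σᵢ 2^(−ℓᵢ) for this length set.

With common denominator 2^2 = 4: Σ 2^(−ℓᵢ) = 2/4 + 2/4 + 1/4 + 1/4 = 6/4 = 1.5.

1.5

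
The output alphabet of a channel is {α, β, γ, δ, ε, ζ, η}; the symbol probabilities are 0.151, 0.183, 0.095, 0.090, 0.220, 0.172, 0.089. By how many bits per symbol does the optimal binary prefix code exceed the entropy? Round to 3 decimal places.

Entropy H = −Σ p log₂ p ≈ 2.7235 bits.
Huffman merges: 89/1000+9/100→179/1000; 19/200+151/1000→123/500; 43/250+179/1000→351/1000; 183/1000+11/50→403/1000; 123/500+351/1000→597/1000; 403/1000+597/1000→1. L = 347/125 ≈ 2.7760.
L − H = 2.7760 − 2.7235 = 0.053 bits.

0.053 bits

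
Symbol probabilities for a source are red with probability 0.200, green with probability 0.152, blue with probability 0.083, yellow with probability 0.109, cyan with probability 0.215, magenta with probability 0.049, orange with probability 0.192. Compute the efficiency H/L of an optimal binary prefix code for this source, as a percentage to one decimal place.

98.3%

Entropy H = −Σ p log₂ p ≈ 2.6712 bits.
Huffman merges: 49/1000+83/1000→33/250; 109/1000+33/250→241/1000; 19/125+24/125→43/125; 1/5+43/200→83/200; 241/1000+43/125→117/200; 83/200+117/200→1. L = 2717/1000 ≈ 2.7170.
Efficiency = H/L = 2.6712/2.7170 = 98.3%.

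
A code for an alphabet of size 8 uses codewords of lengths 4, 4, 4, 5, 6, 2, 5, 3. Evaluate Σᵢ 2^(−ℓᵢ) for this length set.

With common denominator 2^6 = 64: Σ 2^(−ℓᵢ) = 4/64 + 4/64 + 4/64 + 2/64 + 1/64 + 16/64 + 2/64 + 8/64 = 41/64 = 0.640625.

0.640625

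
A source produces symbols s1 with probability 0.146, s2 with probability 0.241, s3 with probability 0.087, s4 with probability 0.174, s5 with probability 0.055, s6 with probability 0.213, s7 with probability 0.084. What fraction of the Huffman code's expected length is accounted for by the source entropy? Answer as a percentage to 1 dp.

98.7%

Entropy H = −Σ p log₂ p ≈ 2.6510 bits.
Huffman merges: 11/200+21/250→139/1000; 87/1000+139/1000→113/500; 73/500+87/500→8/25; 213/1000+113/500→439/1000; 241/1000+8/25→561/1000; 439/1000+561/1000→1. L = 537/200 ≈ 2.6850.
Efficiency = H/L = 2.6510/2.6850 = 98.7%.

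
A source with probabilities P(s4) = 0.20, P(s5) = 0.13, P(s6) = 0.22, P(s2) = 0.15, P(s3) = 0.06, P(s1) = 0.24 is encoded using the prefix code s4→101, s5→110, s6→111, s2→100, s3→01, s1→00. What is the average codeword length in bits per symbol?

2.7 bits/symbol

L̄ = Σ pᵢ·ℓᵢ = 0.20·3 + 0.13·3 + 0.22·3 + 0.15·3 + 0.06·2 + 0.24·2 = 2.7 bits/symbol.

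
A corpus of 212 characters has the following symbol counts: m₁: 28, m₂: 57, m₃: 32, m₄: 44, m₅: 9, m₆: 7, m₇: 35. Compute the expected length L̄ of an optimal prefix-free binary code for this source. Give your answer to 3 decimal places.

2.599 bits/symbol

Probabilities are the counts divided by 212.
Repeatedly combine the two least-probable nodes; the expected code length is the sum of the merged weights.
merge 7/212 + 9/212 → 4/53
merge 4/53 + 7/53 → 11/53
merge 8/53 + 35/212 → 67/212
merge 11/53 + 11/53 → 22/53
merge 57/212 + 67/212 → 31/53
merge 22/53 + 31/53 → 1
L = 4/53 + 11/53 + 67/212 + 22/53 + 31/53 + 1 = 551/212 ≈ 2.599 bits/symbol.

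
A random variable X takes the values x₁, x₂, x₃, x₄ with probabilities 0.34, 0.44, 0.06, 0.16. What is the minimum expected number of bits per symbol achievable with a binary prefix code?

Repeatedly combine the two least-probable nodes; the expected code length is the sum of the merged weights.
merge 3/50 + 4/25 → 11/50
merge 11/50 + 17/50 → 14/25
merge 11/25 + 14/25 → 1
L = 11/50 + 14/25 + 1 = 89/50 = 1.78 bits/symbol.

1.78 bits/symbol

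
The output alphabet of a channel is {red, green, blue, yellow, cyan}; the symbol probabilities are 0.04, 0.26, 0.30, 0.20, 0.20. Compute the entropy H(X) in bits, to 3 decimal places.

H = −Σ pᵢ log₂ pᵢ.
−0.04·log₂(0.04) = 0.1858
−0.26·log₂(0.26) = 0.5053
−0.30·log₂(0.30) = 0.5211
−0.20·log₂(0.20) = 0.4644
−0.20·log₂(0.20) = 0.4644
Sum ≈ 2.1409 → 2.141 bits.

2.141 bits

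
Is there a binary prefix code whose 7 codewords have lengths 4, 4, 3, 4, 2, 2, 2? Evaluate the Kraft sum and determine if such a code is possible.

1.0625; no

With common denominator 2^4 = 16: Σ 2^(−ℓᵢ) = 1/16 + 1/16 + 2/16 + 1/16 + 4/16 + 4/16 + 4/16 = 17/16 = 1.0625.
Kraft's inequality requires Σ ≤ 1; here Σ = 1.0625 > 1, so no such prefix code exists.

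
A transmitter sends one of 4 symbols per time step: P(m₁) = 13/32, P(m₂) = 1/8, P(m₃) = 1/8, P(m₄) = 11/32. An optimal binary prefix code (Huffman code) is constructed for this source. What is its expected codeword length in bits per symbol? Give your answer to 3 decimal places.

1.844 bits/symbol

Repeatedly combine the two least-probable nodes; the expected code length is the sum of the merged weights.
merge 1/8 + 1/8 → 1/4
merge 1/4 + 11/32 → 19/32
merge 13/32 + 19/32 → 1
L = 1/4 + 19/32 + 1 = 59/32 ≈ 1.844 bits/symbol.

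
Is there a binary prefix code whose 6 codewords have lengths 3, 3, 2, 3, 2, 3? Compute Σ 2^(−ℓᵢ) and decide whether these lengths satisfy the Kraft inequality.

With common denominator 2^3 = 8: Σ 2^(−ℓᵢ) = 1/8 + 1/8 + 2/8 + 1/8 + 2/8 + 1/8 = 8/8 = 1.
Kraft's inequality requires Σ ≤ 1; here Σ = 1 ≤ 1, so such a prefix code exists.

1; yes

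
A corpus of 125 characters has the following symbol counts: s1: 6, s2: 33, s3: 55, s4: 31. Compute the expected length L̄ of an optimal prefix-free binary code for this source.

1.856 bits/symbol

Probabilities are the counts divided by 125.
Repeatedly combine the two least-probable nodes; the expected code length is the sum of the merged weights.
merge 6/125 + 31/125 → 37/125
merge 33/125 + 37/125 → 14/25
merge 11/25 + 14/25 → 1
L = 37/125 + 14/25 + 1 = 232/125 = 1.856 bits/symbol.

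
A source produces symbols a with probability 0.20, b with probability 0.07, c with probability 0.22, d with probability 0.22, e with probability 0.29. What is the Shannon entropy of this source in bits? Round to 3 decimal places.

2.212 bits

H = −Σ pᵢ log₂ pᵢ.
−0.20·log₂(0.20) = 0.4644
−0.07·log₂(0.07) = 0.2686
−0.22·log₂(0.22) = 0.4806
−0.22·log₂(0.22) = 0.4806
−0.29·log₂(0.29) = 0.5179
Sum ≈ 2.2120 → 2.212 bits.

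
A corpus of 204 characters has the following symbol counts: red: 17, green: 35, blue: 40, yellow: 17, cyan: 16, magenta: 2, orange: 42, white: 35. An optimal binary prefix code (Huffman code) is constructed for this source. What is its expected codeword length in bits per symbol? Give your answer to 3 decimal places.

2.853 bits/symbol

Probabilities are the counts divided by 204.
Repeatedly combine the two least-probable nodes; the expected code length is the sum of the merged weights.
merge 1/102 + 4/51 → 3/34
merge 1/12 + 1/12 → 1/6
merge 3/34 + 1/6 → 13/51
merge 35/204 + 35/204 → 35/102
merge 10/51 + 7/34 → 41/102
merge 13/51 + 35/102 → 61/102
merge 41/102 + 61/102 → 1
L = 3/34 + 1/6 + 13/51 + 35/102 + 41/102 + 61/102 + 1 = 97/34 ≈ 2.853 bits/symbol.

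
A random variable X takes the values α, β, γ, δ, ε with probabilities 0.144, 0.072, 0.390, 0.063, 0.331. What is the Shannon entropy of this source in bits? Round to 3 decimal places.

H = −Σ pᵢ log₂ pᵢ.
−0.144·log₂(0.144) = 0.4026
−0.072·log₂(0.072) = 0.2733
−0.390·log₂(0.390) = 0.5298
−0.063·log₂(0.063) = 0.2513
−0.331·log₂(0.331) = 0.5280
Sum ≈ 1.9850 → 1.985 bits.

1.985 bits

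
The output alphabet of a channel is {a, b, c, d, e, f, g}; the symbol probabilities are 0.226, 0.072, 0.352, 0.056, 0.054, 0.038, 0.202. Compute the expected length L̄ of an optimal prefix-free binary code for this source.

2.44 bits/symbol

Repeatedly combine the two least-probable nodes; the expected code length is the sum of the merged weights.
merge 19/500 + 27/500 → 23/250
merge 7/125 + 9/125 → 16/125
merge 23/250 + 16/125 → 11/50
merge 101/500 + 11/50 → 211/500
merge 113/500 + 44/125 → 289/500
merge 211/500 + 289/500 → 1
L = 23/250 + 16/125 + 11/50 + 211/500 + 289/500 + 1 = 61/25 = 2.44 bits/symbol.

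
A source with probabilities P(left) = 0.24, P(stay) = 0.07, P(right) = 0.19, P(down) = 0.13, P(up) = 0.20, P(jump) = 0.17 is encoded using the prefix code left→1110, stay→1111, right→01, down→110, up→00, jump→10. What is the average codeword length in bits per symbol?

2.75 bits/symbol

L̄ = Σ pᵢ·ℓᵢ = 0.24·4 + 0.07·4 + 0.19·2 + 0.13·3 + 0.20·2 + 0.17·2 = 2.75 bits/symbol.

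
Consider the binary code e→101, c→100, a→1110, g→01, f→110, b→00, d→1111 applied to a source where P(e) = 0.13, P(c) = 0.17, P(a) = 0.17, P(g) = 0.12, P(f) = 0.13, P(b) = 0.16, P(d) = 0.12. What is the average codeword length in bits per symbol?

L̄ = Σ pᵢ·ℓᵢ = 0.13·3 + 0.17·3 + 0.17·4 + 0.12·2 + 0.13·3 + 0.16·2 + 0.12·4 = 3.01 bits/symbol.

3.01 bits/symbol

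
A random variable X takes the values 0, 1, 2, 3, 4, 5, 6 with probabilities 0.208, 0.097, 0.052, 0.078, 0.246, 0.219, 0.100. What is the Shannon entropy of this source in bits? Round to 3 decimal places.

2.616 bits

H = −Σ pᵢ log₂ pᵢ.
−0.208·log₂(0.208) = 0.4712
−0.097·log₂(0.097) = 0.3265
−0.052·log₂(0.052) = 0.2218
−0.078·log₂(0.078) = 0.2871
−0.246·log₂(0.246) = 0.4977
−0.219·log₂(0.219) = 0.4798
−0.100·log₂(0.100) = 0.3322
Sum ≈ 2.6163 → 2.616 bits.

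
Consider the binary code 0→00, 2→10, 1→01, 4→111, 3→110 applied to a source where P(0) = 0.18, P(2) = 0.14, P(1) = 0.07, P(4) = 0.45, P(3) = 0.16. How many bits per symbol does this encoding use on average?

2.61 bits/symbol

L̄ = Σ pᵢ·ℓᵢ = 0.18·2 + 0.14·2 + 0.07·2 + 0.45·3 + 0.16·3 = 2.61 bits/symbol.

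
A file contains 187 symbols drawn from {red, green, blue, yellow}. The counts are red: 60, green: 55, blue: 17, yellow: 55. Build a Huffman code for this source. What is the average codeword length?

Probabilities are the counts divided by 187.
Repeatedly combine the two least-probable nodes; the expected code length is the sum of the merged weights.
merge 1/11 + 5/17 → 72/187
merge 5/17 + 60/187 → 115/187
merge 72/187 + 115/187 → 1
L = 72/187 + 115/187 + 1 = 2 bits/symbol.

2 bits/symbol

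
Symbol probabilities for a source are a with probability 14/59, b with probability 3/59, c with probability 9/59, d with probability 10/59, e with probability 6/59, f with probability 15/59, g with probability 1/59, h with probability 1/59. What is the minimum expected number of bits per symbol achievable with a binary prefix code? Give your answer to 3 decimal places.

Repeatedly combine the two least-probable nodes; the expected code length is the sum of the merged weights.
merge 1/59 + 1/59 → 2/59
merge 2/59 + 3/59 → 5/59
merge 5/59 + 6/59 → 11/59
merge 9/59 + 10/59 → 19/59
merge 11/59 + 14/59 → 25/59
merge 15/59 + 19/59 → 34/59
merge 25/59 + 34/59 → 1
L = 2/59 + 5/59 + 11/59 + 19/59 + 25/59 + 34/59 + 1 = 155/59 ≈ 2.627 bits/symbol.

2.627 bits/symbol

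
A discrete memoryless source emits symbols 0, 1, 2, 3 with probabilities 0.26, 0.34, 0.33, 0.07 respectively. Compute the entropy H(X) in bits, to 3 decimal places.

H = −Σ pᵢ log₂ pᵢ.
−0.26·log₂(0.26) = 0.5053
−0.34·log₂(0.34) = 0.5292
−0.33·log₂(0.33) = 0.5278
−0.07·log₂(0.07) = 0.2686
Sum ≈ 1.8308 → 1.831 bits.

1.831 bits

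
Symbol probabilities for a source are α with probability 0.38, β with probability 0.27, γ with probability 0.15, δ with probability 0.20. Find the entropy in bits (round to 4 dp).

H = −Σ pᵢ log₂ pᵢ.
−0.38·log₂(0.38) = 0.5305
−0.27·log₂(0.27) = 0.5100
−0.15·log₂(0.15) = 0.4105
−0.20·log₂(0.20) = 0.4644
Sum ≈ 1.9154 → 1.9154 bits.

1.9154 bits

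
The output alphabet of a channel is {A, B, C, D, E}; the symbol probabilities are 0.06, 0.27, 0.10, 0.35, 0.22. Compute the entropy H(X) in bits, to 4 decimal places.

H = −Σ pᵢ log₂ pᵢ.
−0.06·log₂(0.06) = 0.2435
−0.27·log₂(0.27) = 0.5100
−0.10·log₂(0.10) = 0.3322
−0.35·log₂(0.35) = 0.5301
−0.22·log₂(0.22) = 0.4806
Sum ≈ 2.0964 → 2.0964 bits.

2.0964 bits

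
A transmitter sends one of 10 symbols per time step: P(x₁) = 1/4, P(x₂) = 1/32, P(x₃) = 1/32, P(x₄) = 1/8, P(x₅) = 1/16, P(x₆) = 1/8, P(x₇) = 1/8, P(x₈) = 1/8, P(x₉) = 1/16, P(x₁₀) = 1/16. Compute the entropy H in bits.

Each probability is a power of 1/2, so log₂(1/p) is an integer.
H = Σ p·log₂(1/p) = 1/4·2 + 1/32·5 + 1/32·5 + 1/8·3 + 1/16·4 + 1/8·3 + 1/8·3 + 1/8·3 + 1/16·4 + 1/16·4 = 3.0625 bits.

3.0625 bits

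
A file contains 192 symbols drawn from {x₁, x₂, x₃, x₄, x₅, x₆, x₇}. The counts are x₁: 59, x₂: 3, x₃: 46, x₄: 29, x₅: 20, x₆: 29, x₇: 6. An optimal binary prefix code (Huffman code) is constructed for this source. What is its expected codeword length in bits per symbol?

Probabilities are the counts divided by 192.
Repeatedly combine the two least-probable nodes; the expected code length is the sum of the merged weights.
merge 1/64 + 1/32 → 3/64
merge 3/64 + 5/48 → 29/192
merge 29/192 + 29/192 → 29/96
merge 29/192 + 23/96 → 25/64
merge 29/96 + 59/192 → 39/64
merge 25/64 + 39/64 → 1
L = 3/64 + 29/192 + 29/96 + 25/64 + 39/64 + 1 = 5/2 = 2.5 bits/symbol.

2.5 bits/symbol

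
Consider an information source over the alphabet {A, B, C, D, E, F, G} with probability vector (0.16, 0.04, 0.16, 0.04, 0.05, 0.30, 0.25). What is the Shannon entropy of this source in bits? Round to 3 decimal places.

H = −Σ pᵢ log₂ pᵢ.
−0.16·log₂(0.16) = 0.4230
−0.04·log₂(0.04) = 0.1858
−0.16·log₂(0.16) = 0.4230
−0.04·log₂(0.04) = 0.1858
−0.05·log₂(0.05) = 0.2161
−0.30·log₂(0.30) = 0.5211
−0.25·log₂(0.25) = 0.5000
Sum ≈ 2.4547 → 2.455 bits.

2.455 bits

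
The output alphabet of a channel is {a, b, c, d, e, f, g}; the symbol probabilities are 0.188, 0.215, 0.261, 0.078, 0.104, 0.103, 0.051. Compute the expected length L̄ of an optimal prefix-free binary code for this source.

2.653 bits/symbol

Repeatedly combine the two least-probable nodes; the expected code length is the sum of the merged weights.
merge 51/1000 + 39/500 → 129/1000
merge 103/1000 + 13/125 → 207/1000
merge 129/1000 + 47/250 → 317/1000
merge 207/1000 + 43/200 → 211/500
merge 261/1000 + 317/1000 → 289/500
merge 211/500 + 289/500 → 1
L = 129/1000 + 207/1000 + 317/1000 + 211/500 + 289/500 + 1 = 2653/1000 = 2.653 bits/symbol.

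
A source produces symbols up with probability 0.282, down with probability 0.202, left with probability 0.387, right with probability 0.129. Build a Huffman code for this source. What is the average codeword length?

Repeatedly combine the two least-probable nodes; the expected code length is the sum of the merged weights.
merge 129/1000 + 101/500 → 331/1000
merge 141/500 + 331/1000 → 613/1000
merge 387/1000 + 613/1000 → 1
L = 331/1000 + 613/1000 + 1 = 243/125 = 1.944 bits/symbol.

1.944 bits/symbol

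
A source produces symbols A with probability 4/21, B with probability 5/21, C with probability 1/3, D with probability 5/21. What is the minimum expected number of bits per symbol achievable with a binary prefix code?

2 bits/symbol

Repeatedly combine the two least-probable nodes; the expected code length is the sum of the merged weights.
merge 4/21 + 5/21 → 3/7
merge 5/21 + 1/3 → 4/7
merge 3/7 + 4/7 → 1
L = 3/7 + 4/7 + 1 = 2 bits/symbol.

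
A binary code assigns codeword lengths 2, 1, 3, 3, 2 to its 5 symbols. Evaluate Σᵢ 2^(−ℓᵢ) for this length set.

With common denominator 2^3 = 8: Σ 2^(−ℓᵢ) = 2/8 + 4/8 + 1/8 + 1/8 + 2/8 = 10/8 = 1.25.

1.25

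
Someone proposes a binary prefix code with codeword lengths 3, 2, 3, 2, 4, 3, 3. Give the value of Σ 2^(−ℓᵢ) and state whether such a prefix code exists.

With common denominator 2^4 = 16: Σ 2^(−ℓᵢ) = 2/16 + 4/16 + 2/16 + 4/16 + 1/16 + 2/16 + 2/16 = 17/16 = 1.0625.
Kraft's inequality requires Σ ≤ 1; here Σ = 1.0625 > 1, so no such prefix code exists.

1.0625; no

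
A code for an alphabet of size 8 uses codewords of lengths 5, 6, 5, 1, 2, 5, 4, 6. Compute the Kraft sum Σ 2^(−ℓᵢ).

0.9375

With common denominator 2^6 = 64: Σ 2^(−ℓᵢ) = 2/64 + 1/64 + 2/64 + 32/64 + 16/64 + 2/64 + 4/64 + 1/64 = 60/64 = 0.9375.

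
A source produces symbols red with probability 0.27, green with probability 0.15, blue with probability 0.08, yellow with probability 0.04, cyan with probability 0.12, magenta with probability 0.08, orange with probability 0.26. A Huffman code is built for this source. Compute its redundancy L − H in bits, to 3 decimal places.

Entropy H = −Σ p log₂ p ≈ 2.5617 bits.
Huffman merges: 1/25+2/25→3/25; 2/25+3/25→1/5; 3/25+3/20→27/100; 1/5+13/50→23/50; 27/100+27/100→27/50; 23/50+27/50→1. L = 259/100 ≈ 2.5900.
L − H = 2.5900 − 2.5617 = 0.028 bits.

0.028 bits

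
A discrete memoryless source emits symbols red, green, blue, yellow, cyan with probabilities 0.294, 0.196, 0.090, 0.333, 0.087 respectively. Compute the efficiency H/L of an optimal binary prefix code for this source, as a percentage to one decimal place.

Entropy H = −Σ p log₂ p ≈ 2.1275 bits.
Huffman merges: 87/1000+9/100→177/1000; 177/1000+49/250→373/1000; 147/500+333/1000→627/1000; 373/1000+627/1000→1. L = 2177/1000 ≈ 2.1770.
Efficiency = H/L = 2.1275/2.1770 = 97.7%.

97.7%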